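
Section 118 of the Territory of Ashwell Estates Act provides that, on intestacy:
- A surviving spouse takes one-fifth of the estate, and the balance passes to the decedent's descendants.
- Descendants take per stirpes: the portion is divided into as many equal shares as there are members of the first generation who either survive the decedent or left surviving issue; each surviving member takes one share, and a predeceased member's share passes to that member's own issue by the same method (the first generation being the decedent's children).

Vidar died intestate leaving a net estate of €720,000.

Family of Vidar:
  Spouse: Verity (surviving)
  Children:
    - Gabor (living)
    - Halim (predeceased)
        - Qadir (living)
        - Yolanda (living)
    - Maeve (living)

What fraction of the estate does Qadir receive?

Verity takes one-fifth of €720,000 = €144,000. The remaining €576,000 passes to the descendants.
The descendants' portion (€576,000) is divided into 3 shares of €192,000: Gabor and Maeve each take €192,000; Halim's €192,000 share passes to Halim's issue.
Halim's share (€192,000) is divided into 2 shares of €96,000: Qadir and Yolanda each take €96,000.

Qadir receives 2/15 of the estate.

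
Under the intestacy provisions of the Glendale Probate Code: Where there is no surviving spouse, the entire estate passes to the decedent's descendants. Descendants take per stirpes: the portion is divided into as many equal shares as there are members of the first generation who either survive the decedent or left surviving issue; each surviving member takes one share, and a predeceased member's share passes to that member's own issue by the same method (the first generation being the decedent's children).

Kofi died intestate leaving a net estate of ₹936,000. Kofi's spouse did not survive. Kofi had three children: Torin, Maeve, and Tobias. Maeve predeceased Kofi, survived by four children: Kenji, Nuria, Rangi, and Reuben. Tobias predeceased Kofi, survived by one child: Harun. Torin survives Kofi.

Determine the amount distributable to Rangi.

The entire ₹936,000 passes to the descendants.
That amount (₹936,000) is divided into 3 shares of ₹312,000: Torin takes ₹312,000; Maeve's ₹312,000 share passes to Maeve's issue; Tobias's ₹312,000 share passes to Tobias's issue.
Maeve's share (₹312,000) is divided into 4 shares of ₹78,000: Kenji, Nuria, Rangi, and Reuben each take ₹78,000.
Tobias's share (₹312,000) passes entirely to Harun.

Rangi receives ₹78,000.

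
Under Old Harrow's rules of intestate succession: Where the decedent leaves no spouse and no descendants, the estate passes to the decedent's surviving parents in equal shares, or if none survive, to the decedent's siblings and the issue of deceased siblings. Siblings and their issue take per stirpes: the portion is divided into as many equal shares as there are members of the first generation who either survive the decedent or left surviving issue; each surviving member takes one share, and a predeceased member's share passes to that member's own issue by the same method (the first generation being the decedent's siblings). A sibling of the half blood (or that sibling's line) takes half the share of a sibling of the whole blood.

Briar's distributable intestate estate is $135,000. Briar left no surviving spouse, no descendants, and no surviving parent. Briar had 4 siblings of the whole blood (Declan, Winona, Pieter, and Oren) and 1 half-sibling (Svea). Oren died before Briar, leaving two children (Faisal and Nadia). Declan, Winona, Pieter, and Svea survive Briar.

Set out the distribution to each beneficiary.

The entire $135,000 passes to the siblings and their issue.
Counting each half-blood sibling's line as half a unit, there are 9/2 units in $135,000, so one unit is $30,000. Whole-blood lines (Declan, Winona, Pieter, and Oren) take $30,000 each; half-blood lines (Svea) take $15,000 each.
Oren's share ($30,000) is divided into 2 shares of $15,000: Faisal and Nadia each take $15,000.

Declan: $30,000; Winona: $30,000; Pieter: $30,000; Svea: $15,000; Faisal: $15,000; Nadia: $15,000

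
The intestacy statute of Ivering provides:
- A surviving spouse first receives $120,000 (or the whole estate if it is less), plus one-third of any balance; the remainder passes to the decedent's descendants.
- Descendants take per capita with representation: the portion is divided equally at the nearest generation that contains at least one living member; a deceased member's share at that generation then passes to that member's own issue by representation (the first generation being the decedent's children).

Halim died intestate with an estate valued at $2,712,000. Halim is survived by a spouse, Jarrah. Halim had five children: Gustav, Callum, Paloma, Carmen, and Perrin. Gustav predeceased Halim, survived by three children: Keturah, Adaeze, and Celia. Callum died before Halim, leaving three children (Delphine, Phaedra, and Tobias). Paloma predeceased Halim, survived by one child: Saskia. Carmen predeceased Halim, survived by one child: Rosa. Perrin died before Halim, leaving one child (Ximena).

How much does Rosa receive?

Rosa receives $192,000.

Jarrah first takes $120,000, leaving a balance of $2,592,000. Jarrah then takes one-third of the balance ($864,000), for a total of $984,000. The remaining $1,728,000 passes to the descendants.
No child survives, so the initial division is made at the grandchildren's generation.
The descendants' portion ($1,728,000) is divided into 9 shares of $192,000: Keturah, Adaeze, Celia, Delphine, Phaedra, Tobias, Saskia, Rosa, and Ximena each take $192,000.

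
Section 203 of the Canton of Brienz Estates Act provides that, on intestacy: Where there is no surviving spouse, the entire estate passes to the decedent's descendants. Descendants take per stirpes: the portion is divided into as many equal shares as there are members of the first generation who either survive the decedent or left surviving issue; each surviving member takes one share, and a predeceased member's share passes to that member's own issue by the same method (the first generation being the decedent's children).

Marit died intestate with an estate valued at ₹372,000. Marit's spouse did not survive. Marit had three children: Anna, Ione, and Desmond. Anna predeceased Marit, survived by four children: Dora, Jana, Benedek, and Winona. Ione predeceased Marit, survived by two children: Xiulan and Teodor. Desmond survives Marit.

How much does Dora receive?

Dora receives ₹31,000.

The entire ₹372,000 passes to the descendants.
That amount (₹372,000) is divided into 3 shares of ₹124,000: Desmond takes ₹124,000; Anna's ₹124,000 share passes to Anna's issue; Ione's ₹124,000 share passes to Ione's issue.
Anna's share (₹124,000) is divided into 4 shares of ₹31,000: Dora, Jana, Benedek, and Winona each take ₹31,000.
Ione's share (₹124,000) is divided into 2 shares of ₹62,000: Xiulan and Teodor each take ₹62,000.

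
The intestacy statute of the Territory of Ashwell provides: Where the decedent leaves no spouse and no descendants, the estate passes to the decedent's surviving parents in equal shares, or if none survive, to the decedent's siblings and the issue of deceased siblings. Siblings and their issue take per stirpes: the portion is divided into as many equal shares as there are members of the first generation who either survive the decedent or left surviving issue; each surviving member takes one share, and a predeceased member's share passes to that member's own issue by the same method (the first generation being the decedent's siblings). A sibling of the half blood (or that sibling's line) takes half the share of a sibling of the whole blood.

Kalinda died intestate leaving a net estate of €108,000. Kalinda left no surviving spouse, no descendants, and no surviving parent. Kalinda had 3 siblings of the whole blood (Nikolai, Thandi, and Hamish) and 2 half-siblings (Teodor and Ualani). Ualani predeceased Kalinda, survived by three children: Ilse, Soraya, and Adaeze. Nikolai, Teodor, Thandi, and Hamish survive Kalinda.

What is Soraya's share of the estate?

The entire €108,000 passes to the siblings and their issue.
Counting each half-blood sibling's line as half a unit, there are 4 units in €108,000, so one unit is €27,000. Whole-blood lines (Nikolai, Thandi, and Hamish) take €27,000 each; half-blood lines (Teodor and Ualani) take €13,500 each.
Ualani's share (€13,500) is divided into 3 shares of €4,500: Ilse, Soraya, and Adaeze each take €4,500.

Soraya receives €4,500.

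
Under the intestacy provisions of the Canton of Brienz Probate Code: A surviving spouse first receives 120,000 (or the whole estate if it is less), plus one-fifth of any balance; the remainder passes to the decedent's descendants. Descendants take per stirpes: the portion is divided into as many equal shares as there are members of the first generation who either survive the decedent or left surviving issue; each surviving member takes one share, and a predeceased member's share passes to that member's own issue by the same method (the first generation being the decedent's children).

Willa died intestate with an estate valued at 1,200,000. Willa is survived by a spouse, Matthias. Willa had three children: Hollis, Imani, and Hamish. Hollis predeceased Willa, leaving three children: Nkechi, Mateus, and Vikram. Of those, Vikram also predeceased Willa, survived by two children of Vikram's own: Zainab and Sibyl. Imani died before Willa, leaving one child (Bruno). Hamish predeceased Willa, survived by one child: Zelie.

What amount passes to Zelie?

Matthias first takes 120,000, leaving a balance of 1,080,000. Matthias then takes one-fifth of the balance (216,000), for a total of 336,000. The remaining 864,000 passes to the descendants.
The descendants' portion (864,000) is divided into 3 shares of 288,000: Hollis's 288,000 share passes to Hollis's issue; Imani's 288,000 share passes to Imani's issue; Hamish's 288,000 share passes to Hamish's issue.
Hollis's share (288,000) is divided into 3 shares of 96,000: Nkechi and Mateus each take 96,000; Vikram's 96,000 share passes to Vikram's issue.
Vikram's share (96,000) is divided into 2 shares of 48,000: Zainab and Sibyl each take 48,000.
Imani's share (288,000) passes entirely to Bruno.
Hamish's share (288,000) passes entirely to Zelie.

Zelie receives 288,000.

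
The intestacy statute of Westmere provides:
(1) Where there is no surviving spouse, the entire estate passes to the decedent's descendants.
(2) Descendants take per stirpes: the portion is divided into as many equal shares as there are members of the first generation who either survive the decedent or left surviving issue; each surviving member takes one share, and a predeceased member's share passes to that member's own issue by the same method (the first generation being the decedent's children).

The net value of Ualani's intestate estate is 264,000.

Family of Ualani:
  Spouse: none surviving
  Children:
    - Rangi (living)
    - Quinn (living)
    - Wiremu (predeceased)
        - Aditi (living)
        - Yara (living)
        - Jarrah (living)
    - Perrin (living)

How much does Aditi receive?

The entire 264,000 passes to the descendants.
That amount (264,000) is divided into 4 shares of 66,000: Rangi, Quinn, and Perrin each take 66,000; Wiremu's 66,000 share passes to Wiremu's issue.
Wiremu's share (66,000) is divided into 3 shares of 22,000: Aditi, Yara, and Jarrah each take 22,000.

Aditi receives 22,000.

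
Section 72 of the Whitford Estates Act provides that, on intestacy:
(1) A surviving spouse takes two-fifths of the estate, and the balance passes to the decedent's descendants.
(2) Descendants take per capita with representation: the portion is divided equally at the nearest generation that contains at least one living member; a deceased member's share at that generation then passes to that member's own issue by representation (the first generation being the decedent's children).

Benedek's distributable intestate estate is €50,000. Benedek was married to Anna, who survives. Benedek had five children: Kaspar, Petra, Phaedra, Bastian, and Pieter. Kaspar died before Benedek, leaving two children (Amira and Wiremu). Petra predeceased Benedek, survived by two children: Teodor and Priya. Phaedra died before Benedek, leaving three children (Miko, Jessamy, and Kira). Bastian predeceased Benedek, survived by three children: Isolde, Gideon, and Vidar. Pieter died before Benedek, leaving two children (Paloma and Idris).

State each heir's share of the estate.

Anna: €20,000; Amira: €2,500; Wiremu: €2,500; Teodor: €2,500; Priya: €2,500; Miko: €2,500; Jessamy: €2,500; Kira: €2,500; Isolde: €2,500; Gideon: €2,500; Vidar: €2,500; Paloma: €2,500; Idris: €2,500

Anna takes two-fifths of €50,000 = €20,000. The remaining €30,000 passes to the descendants.
No child survives, so the initial division is made at the grandchildren's generation.
The descendants' portion (€30,000) is divided into 12 shares of €2,500: Amira, Wiremu, Teodor, Priya, Miko, Jessamy, Kira, Isolde, Gideon, Vidar, Paloma, and Idris each take €2,500.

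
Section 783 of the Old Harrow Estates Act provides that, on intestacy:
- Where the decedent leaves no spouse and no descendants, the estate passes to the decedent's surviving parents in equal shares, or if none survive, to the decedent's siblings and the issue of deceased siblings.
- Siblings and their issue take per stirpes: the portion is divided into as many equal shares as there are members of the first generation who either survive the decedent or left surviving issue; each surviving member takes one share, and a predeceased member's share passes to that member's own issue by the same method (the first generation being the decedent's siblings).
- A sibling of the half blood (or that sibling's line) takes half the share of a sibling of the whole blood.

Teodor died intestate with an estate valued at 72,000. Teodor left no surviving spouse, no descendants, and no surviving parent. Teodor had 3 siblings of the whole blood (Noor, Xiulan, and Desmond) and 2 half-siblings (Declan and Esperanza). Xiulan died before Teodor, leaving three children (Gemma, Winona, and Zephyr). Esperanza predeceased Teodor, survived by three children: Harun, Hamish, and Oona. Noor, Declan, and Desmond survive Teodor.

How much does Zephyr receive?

The entire 72,000 passes to the siblings and their issue.
Counting each half-blood sibling's line as half a unit, there are 4 units in 72,000, so one unit is 18,000. Whole-blood lines (Noor, Xiulan, and Desmond) take 18,000 each; half-blood lines (Declan and Esperanza) take 9,000 each.
Xiulan's share (18,000) is divided into 3 shares of 6,000: Gemma, Winona, and Zephyr each take 6,000.
Esperanza's share (9,000) is divided into 3 shares of 3,000: Harun, Hamish, and Oona each take 3,000.

Zephyr receives 6,000.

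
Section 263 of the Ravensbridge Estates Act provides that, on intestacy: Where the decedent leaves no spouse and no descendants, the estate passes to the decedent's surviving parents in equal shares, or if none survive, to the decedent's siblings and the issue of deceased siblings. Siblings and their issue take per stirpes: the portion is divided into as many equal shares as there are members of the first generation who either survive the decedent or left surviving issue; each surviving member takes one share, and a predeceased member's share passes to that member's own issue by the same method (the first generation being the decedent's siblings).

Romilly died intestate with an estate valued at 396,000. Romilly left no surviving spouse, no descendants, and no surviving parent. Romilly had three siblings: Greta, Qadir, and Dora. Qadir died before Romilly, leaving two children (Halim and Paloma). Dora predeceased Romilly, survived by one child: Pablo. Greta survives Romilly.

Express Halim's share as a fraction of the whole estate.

Halim receives 1/6 of the estate.

The entire 396,000 passes to the siblings and their issue.
That amount (396,000) is divided into 3 shares of 132,000: Greta takes 132,000; Qadir's 132,000 share passes to Qadir's issue; Dora's 132,000 share passes to Dora's issue.
Qadir's share (132,000) is divided into 2 shares of 66,000: Halim and Paloma each take 66,000.
Dora's share (132,000) passes entirely to Pablo.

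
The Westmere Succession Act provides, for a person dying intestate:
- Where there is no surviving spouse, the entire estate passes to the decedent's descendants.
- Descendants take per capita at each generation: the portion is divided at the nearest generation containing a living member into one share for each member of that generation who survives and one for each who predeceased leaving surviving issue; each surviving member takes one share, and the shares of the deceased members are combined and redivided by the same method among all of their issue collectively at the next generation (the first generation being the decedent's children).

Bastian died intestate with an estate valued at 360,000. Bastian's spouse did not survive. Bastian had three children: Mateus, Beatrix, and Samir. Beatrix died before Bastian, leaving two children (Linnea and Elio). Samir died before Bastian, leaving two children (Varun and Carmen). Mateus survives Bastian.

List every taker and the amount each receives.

The entire 360,000 passes to the descendants.
That amount (360,000) is divided at the children's generation into 3 shares of 120,000. Mateus takes 120,000. The 2 shares of the deceased (Beatrix and Samir) are combined into a pool of 240,000.
That pool (240,000) is divided at the grandchildren's generation equally among Linnea, Elio, Varun, and Carmen: 60,000 each.

Mateus: 120,000; Linnea: 60,000; Elio: 60,000; Varun: 60,000; Carmen: 60,000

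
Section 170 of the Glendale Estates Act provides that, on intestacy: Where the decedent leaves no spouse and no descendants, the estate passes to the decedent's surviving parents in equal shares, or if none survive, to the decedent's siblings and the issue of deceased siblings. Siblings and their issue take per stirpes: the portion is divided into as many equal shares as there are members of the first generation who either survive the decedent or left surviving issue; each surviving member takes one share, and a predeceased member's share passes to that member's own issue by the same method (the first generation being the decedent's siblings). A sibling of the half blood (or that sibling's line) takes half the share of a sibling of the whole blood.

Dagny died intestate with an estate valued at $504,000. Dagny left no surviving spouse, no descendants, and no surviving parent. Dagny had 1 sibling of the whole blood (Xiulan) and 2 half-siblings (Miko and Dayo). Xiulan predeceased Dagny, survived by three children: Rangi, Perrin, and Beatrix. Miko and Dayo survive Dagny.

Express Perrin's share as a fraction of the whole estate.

Perrin receives 1/6 of the estate.

The entire $504,000 passes to the siblings and their issue.
Counting each half-blood sibling's line as half a unit, there are 2 units in $504,000, so one unit is $252,000. Whole-blood lines (Xiulan) take $252,000 each; half-blood lines (Miko and Dayo) take $126,000 each.
Xiulan's share ($252,000) is divided into 3 shares of $84,000: Rangi, Perrin, and Beatrix each take $84,000.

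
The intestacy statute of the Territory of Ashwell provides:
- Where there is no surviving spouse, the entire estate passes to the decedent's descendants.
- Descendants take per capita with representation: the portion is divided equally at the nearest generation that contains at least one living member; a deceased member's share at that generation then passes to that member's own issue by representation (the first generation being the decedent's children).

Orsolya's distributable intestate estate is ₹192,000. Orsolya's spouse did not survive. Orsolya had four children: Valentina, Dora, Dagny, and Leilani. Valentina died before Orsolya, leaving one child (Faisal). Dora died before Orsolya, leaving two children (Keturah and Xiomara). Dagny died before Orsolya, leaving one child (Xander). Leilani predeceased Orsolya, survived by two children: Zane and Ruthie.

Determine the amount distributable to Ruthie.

Ruthie receives ₹32,000.

The entire ₹192,000 passes to the descendants.
No child survives, so the initial division is made at the grandchildren's generation.
That amount (₹192,000) is divided into 6 shares of ₹32,000: Faisal, Keturah, Xiomara, Xander, Zane, and Ruthie each take ₹32,000.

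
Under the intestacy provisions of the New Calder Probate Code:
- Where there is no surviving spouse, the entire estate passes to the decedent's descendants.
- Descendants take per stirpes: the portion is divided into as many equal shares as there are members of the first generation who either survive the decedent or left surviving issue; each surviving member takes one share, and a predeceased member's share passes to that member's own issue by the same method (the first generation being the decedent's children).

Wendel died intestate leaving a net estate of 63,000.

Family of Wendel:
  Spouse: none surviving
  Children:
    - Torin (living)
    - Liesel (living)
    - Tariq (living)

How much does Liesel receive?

Liesel receives 21,000.

The entire 63,000 passes to the descendants.
That amount (63,000) is divided into 3 shares of 21,000: Torin, Liesel, and Tariq each take 21,000.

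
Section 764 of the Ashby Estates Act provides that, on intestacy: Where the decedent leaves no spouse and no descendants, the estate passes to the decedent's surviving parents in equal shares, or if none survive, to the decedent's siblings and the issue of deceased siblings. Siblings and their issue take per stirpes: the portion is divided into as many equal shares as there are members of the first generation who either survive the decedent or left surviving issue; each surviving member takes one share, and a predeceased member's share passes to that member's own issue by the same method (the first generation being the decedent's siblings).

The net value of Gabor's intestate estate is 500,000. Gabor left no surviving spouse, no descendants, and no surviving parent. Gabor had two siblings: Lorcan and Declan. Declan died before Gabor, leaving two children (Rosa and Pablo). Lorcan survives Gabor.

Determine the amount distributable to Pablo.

Pablo receives 125,000.

The entire 500,000 passes to the siblings and their issue.
That amount (500,000) is divided into 2 shares of 250,000: Lorcan takes 250,000; Declan's 250,000 share passes to Declan's issue.
Declan's share (250,000) is divided into 2 shares of 125,000: Rosa and Pablo each take 125,000.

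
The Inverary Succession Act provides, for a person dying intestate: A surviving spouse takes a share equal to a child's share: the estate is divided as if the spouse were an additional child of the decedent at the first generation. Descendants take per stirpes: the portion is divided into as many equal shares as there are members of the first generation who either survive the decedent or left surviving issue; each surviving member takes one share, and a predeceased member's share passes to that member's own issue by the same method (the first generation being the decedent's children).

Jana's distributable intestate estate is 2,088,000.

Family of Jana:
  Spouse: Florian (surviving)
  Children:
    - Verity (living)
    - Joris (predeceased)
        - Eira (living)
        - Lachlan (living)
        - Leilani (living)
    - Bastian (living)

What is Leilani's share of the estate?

Leilani receives 174,000.

The spouse counts as an additional share at the children's level, so there are 4 primary shares of 522,000. Florian takes one such share (522,000).
The children's combined portion (1,566,000) is divided into 3 shares of 522,000: Verity and Bastian each take 522,000; Joris's 522,000 share passes to Joris's issue.
Joris's share (522,000) is divided into 3 shares of 174,000: Eira, Lachlan, and Leilani each take 174,000.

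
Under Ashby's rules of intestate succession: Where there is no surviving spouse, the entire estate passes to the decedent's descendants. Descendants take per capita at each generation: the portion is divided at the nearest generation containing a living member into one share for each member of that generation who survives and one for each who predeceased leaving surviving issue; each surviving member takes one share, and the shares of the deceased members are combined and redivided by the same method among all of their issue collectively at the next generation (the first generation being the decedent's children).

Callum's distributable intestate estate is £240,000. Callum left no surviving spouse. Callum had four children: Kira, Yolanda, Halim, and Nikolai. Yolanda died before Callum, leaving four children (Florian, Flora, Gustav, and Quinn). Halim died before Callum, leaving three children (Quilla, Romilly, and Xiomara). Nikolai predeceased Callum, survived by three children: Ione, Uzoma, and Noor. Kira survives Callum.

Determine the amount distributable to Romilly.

The entire £240,000 passes to the descendants.
That amount (£240,000) is divided at the children's generation into 4 shares of £60,000. Kira takes £60,000. The 3 shares of the deceased (Yolanda, Halim, and Nikolai) are combined into a pool of £180,000.
That pool (£180,000) is divided at the grandchildren's generation equally among Florian, Flora, Gustav, Quinn, Quilla, Romilly, Xiomara, Ione, Uzoma, and Noor: £18,000 each.

Romilly receives £18,000.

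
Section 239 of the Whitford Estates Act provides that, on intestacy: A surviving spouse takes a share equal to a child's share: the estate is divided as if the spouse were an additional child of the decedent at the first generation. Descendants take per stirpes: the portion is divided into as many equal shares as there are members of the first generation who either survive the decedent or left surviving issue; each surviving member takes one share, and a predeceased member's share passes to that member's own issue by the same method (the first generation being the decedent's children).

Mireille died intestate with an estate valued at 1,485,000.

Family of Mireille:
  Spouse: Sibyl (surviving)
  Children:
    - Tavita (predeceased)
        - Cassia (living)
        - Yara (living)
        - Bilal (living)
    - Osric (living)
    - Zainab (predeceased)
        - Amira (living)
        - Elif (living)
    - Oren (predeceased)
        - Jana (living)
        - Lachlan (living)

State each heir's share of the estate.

Sibyl: 297,000; Cassia: 99,000; Yara: 99,000; Bilal: 99,000; Osric: 297,000; Amira: 148,500; Elif: 148,500; Jana: 148,500; Lachlan: 148,500

The spouse counts as an additional share at the children's level, so there are 5 primary shares of 297,000. Sibyl takes one such share (297,000).
The children's combined portion (1,188,000) is divided into 4 shares of 297,000: Osric takes 297,000; Tavita's 297,000 share passes to Tavita's issue; Zainab's 297,000 share passes to Zainab's issue; Oren's 297,000 share passes to Oren's issue.
Tavita's share (297,000) is divided into 3 shares of 99,000: Cassia, Yara, and Bilal each take 99,000.
Zainab's share (297,000) is divided into 2 shares of 148,500: Amira and Elif each take 148,500.
Oren's share (297,000) is divided into 2 shares of 148,500: Jana and Lachlan each take 148,500.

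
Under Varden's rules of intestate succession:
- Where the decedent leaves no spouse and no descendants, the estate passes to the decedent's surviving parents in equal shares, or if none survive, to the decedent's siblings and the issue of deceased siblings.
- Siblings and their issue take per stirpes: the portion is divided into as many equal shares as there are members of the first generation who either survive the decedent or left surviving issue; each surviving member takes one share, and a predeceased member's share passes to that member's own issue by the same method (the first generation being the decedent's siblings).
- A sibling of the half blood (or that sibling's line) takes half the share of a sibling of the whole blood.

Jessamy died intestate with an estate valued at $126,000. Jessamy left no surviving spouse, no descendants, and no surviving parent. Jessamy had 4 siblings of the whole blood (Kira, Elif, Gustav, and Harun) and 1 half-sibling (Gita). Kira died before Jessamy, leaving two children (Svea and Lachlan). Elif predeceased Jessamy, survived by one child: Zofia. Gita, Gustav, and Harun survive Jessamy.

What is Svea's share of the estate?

Svea receives $14,000.

The entire $126,000 passes to the siblings and their issue.
Counting each half-blood sibling's line as half a unit, there are 9/2 units in $126,000, so one unit is $28,000. Whole-blood lines (Kira, Elif, Gustav, and Harun) take $28,000 each; half-blood lines (Gita) take $14,000 each.
Kira's share ($28,000) is divided into 2 shares of $14,000: Svea and Lachlan each take $14,000.
Elif's share ($28,000) passes entirely to Zofia.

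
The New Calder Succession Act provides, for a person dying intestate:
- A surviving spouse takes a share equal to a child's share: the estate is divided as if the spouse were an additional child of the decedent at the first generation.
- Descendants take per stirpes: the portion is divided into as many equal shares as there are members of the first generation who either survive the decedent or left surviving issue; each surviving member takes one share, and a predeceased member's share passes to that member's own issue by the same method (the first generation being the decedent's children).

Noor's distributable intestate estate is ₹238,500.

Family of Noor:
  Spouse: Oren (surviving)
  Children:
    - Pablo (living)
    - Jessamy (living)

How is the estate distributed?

The spouse counts as an additional share at the children's level, so there are 3 primary shares of ₹79,500. Oren takes one such share (₹79,500).
The children's combined portion (₹159,000) is divided into 2 shares of ₹79,500: Pablo and Jessamy each take ₹79,500.

Oren: ₹79,500; Pablo: ₹79,500; Jessamy: ₹79,500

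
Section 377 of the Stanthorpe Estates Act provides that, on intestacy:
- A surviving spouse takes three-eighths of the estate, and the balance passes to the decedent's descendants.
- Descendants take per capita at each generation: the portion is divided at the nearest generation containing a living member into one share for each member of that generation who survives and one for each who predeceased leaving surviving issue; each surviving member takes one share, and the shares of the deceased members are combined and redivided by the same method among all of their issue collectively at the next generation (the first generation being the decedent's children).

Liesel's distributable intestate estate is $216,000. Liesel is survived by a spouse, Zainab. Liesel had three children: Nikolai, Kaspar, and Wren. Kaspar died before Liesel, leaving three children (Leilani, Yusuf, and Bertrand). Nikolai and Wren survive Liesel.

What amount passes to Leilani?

Leilani receives $15,000.

Zainab takes three-eighths of $216,000 = $81,000. The remaining $135,000 passes to the descendants.
The descendants' portion ($135,000) is divided at the children's generation into 3 shares of $45,000. Nikolai and Wren each take $45,000. The remaining share for the deceased Kaspar ($45,000) is carried to the next generation.
That pool ($45,000) is divided at the grandchildren's generation equally among Leilani, Yusuf, and Bertrand: $15,000 each.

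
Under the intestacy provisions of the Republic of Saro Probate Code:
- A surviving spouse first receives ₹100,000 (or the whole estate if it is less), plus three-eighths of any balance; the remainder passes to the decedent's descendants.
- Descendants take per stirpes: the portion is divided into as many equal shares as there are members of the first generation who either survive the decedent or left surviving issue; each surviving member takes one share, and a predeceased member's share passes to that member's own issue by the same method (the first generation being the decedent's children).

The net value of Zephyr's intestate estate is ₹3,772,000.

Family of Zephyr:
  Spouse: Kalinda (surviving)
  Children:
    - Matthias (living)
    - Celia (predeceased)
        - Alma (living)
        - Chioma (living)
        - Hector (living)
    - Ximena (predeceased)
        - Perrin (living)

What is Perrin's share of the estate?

Kalinda first takes ₹100,000, leaving a balance of ₹3,672,000. Kalinda then takes three-eighths of the balance (₹1,377,000), for a total of ₹1,477,000. The remaining ₹2,295,000 passes to the descendants.
The descendants' portion (₹2,295,000) is divided into 3 shares of ₹765,000: Matthias takes ₹765,000; Celia's ₹765,000 share passes to Celia's issue; Ximena's ₹765,000 share passes to Ximena's issue.
Celia's share (₹765,000) is divided into 3 shares of ₹255,000: Alma, Chioma, and Hector each take ₹255,000.
Ximena's share (₹765,000) passes entirely to Perrin.

Perrin receives ₹765,000.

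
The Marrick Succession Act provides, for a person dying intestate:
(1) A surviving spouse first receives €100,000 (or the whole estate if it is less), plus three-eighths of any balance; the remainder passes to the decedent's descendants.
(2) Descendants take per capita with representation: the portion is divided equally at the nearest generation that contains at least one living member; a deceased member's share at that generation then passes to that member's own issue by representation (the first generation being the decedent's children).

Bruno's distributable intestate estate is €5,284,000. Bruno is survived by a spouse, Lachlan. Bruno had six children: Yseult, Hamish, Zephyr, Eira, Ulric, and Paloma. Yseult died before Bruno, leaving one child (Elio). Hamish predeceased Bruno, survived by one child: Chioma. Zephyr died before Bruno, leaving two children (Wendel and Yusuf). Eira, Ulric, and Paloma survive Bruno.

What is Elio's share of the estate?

Elio receives €540,000.

Lachlan first takes €100,000, leaving a balance of €5,184,000. Lachlan then takes three-eighths of the balance (€1,944,000), for a total of €2,044,000. The remaining €3,240,000 passes to the descendants.
The descendants' portion (€3,240,000) is divided into 6 shares of €540,000: Eira, Ulric, and Paloma each take €540,000; Yseult's €540,000 share passes to Yseult's issue; Hamish's €540,000 share passes to Hamish's issue; Zephyr's €540,000 share passes to Zephyr's issue.
Yseult's share (€540,000) passes entirely to Elio.
Hamish's share (€540,000) passes entirely to Chioma.
Zephyr's share (€540,000) is divided into 2 shares of €270,000: Wendel and Yusuf each take €270,000.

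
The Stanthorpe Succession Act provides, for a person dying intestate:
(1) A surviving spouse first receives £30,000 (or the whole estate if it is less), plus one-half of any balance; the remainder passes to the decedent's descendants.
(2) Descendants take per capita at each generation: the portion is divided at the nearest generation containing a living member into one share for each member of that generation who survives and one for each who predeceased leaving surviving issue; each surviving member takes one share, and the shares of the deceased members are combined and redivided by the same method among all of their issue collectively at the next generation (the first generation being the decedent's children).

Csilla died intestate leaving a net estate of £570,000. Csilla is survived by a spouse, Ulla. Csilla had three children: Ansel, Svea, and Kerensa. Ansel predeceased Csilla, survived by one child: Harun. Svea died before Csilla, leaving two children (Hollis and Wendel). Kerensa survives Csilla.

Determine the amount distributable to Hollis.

Ulla first takes £30,000, leaving a balance of £540,000. Ulla then takes one-half of the balance (£270,000), for a total of £300,000. The remaining £270,000 passes to the descendants.
The descendants' portion (£270,000) is divided at the children's generation into 3 shares of £90,000. Kerensa takes £90,000. The 2 shares of the deceased (Ansel and Svea) are combined into a pool of £180,000.
That pool (£180,000) is divided at the grandchildren's generation equally among Harun, Hollis, and Wendel: £60,000 each.

Hollis receives £60,000.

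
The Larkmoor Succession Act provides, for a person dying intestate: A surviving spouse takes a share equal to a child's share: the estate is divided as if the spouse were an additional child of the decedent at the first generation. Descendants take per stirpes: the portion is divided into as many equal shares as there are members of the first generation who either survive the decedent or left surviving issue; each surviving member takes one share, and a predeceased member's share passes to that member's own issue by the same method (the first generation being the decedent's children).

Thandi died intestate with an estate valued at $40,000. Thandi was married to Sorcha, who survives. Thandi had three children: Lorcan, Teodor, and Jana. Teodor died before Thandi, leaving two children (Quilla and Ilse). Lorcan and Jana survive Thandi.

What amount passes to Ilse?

Ilse receives $5,000.

The spouse counts as an additional share at the children's level, so there are 4 primary shares of $10,000. Sorcha takes one such share ($10,000).
The children's combined portion ($30,000) is divided into 3 shares of $10,000: Lorcan and Jana each take $10,000; Teodor's $10,000 share passes to Teodor's issue.
Teodor's share ($10,000) is divided into 2 shares of $5,000: Quilla and Ilse each take $5,000.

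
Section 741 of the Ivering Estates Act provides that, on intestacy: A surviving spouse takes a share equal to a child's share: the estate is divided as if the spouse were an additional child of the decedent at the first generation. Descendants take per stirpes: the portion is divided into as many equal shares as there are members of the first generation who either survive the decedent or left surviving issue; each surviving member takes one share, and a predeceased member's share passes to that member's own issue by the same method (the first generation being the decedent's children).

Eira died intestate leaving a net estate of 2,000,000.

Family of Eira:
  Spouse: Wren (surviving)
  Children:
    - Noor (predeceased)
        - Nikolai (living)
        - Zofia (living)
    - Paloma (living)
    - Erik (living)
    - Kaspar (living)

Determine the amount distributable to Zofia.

Zofia receives 200,000.

The spouse counts as an additional share at the children's level, so there are 5 primary shares of 400,000. Wren takes one such share (400,000).
The children's combined portion (1,600,000) is divided into 4 shares of 400,000: Paloma, Erik, and Kaspar each take 400,000; Noor's 400,000 share passes to Noor's issue.
Noor's share (400,000) is divided into 2 shares of 200,000: Nikolai and Zofia each take 200,000.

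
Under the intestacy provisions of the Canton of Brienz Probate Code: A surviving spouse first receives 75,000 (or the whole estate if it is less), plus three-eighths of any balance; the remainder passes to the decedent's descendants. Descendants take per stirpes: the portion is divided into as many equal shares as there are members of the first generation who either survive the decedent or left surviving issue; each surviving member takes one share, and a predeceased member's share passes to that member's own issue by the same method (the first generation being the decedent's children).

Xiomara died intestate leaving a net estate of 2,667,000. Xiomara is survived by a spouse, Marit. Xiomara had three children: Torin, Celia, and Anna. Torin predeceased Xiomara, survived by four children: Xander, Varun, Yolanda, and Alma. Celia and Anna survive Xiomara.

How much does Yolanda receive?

Yolanda receives 135,000.

Marit first takes 75,000, leaving a balance of 2,592,000. Marit then takes three-eighths of the balance (972,000), for a total of 1,047,000. The remaining 1,620,000 passes to the descendants.
The descendants' portion (1,620,000) is divided into 3 shares of 540,000: Celia and Anna each take 540,000; Torin's 540,000 share passes to Torin's issue.
Torin's share (540,000) is divided into 4 shares of 135,000: Xander, Varun, Yolanda, and Alma each take 135,000.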